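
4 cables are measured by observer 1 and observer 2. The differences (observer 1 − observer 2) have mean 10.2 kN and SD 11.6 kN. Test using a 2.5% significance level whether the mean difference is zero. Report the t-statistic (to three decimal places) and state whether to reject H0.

H0: μ_d = 0; H1: μ_d ≠ 0 (paired t-test on the differences, two-sided).
t = d̄/(s_d/√n) = 10.2/(11.6/√4) = 1.759
df = n − 1 = 3
Two-sided p-value ≈ 0.1769
Since p ≈ 0.1769 > α = 0.025, fail to reject H0; the data do not provide sufficient evidence against H0.

t = 1.759; fail to reject H0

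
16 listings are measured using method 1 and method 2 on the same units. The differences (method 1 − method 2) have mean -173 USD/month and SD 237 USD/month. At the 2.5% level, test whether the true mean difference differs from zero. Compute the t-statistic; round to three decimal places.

H0: μ_d = 0; H1: μ_d ≠ 0 (paired t-test on the differences, two-sided).
t = d̄/(s_d/√n) = -173/(237/√16) = -2.920
df = n − 1 = 15
Two-sided p-value ≈ 0.011
Since p ≈ 0.011 < α = 0.025, reject H0; the evidence is statistically significant.

-2.920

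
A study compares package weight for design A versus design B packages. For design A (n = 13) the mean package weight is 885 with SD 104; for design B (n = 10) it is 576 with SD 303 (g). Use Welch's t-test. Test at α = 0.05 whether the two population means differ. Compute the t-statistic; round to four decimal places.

Let group 1 = design A, group 2 = design B. H0: μ_1 = μ_2; H1: μ_1 ≠ μ_2 (Welch's two-sample t-test, two-sided).
t = (x̄_1 − x̄_2)/√(s_1²/n_1 + s_2²/n_2) = (885 − 576)/√(104²/13 + 303²/10) = 3.0880
Welch–Satterthwaite df ≈ 10.64
Two-sided p-value ≈ 0.011
Since p ≈ 0.011 < α = 0.05, reject H0; the evidence is statistically significant.

3.0880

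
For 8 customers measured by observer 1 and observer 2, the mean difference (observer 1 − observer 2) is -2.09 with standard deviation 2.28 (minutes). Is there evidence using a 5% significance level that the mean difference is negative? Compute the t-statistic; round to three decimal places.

-2.593

H0: μ_d = 0; H1: μ_d < 0 (paired t-test on the differences, left-tailed).
t = d̄/(s_d/√n) = -2.09/(2.28/√8) = -2.593
df = n − 1 = 7
p-value = P(T ≤ -2.593) ≈ 0.0179
Since p ≈ 0.0179 < α = 0.05, reject H0; the data support H1.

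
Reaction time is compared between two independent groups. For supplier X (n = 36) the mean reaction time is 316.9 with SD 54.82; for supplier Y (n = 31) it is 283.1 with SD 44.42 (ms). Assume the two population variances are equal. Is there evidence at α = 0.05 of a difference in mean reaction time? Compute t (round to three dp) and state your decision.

Let group 1 = supplier X, group 2 = supplier Y. H0: μ_1 = μ_2; H1: μ_1 ≠ μ_2 (two-sample pooled-variance t-test, two-sided).
s_p² = [(36−1)·54.82² + (31−1)·44.42²]/(36+31−2) = 2528.88
t = (316.9 − 283.1)/√[2528.88·(1/36 + 1/31)] = 2.743
df = n₁ + n₂ − 2 = 65
Two-sided p-value ≈ 0.0079
Since p ≈ 0.0079 < α = 0.05, reject H0; the data support H1.

t = 2.743; reject H0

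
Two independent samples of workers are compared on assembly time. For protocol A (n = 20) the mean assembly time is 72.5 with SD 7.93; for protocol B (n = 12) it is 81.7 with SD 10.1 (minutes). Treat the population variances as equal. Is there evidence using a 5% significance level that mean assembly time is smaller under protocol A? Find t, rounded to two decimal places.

-2.87

Let group 1 = protocol A, group 2 = protocol B. H0: μ_1 = μ_2; H1: μ_1 < μ_2 (two-sample pooled-variance t-test, left-tailed).
s_p² = [(20−1)·7.93² + (12−1)·10.1²]/(20+12−2) = 77.2308
t = (72.5 − 81.7)/√[77.2308·(1/20 + 1/12)] = -2.87
df = n₁ + n₂ − 2 = 30
p-value = P(T ≤ -2.87) ≈ 0.0038
Since p ≈ 0.0038 < α = 0.05, reject H0; the evidence is statistically significant.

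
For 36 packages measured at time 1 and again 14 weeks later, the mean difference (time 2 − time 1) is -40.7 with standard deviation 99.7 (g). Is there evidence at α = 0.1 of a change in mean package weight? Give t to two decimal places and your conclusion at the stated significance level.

H0: μ_d = 0; H1: μ_d ≠ 0 (paired t-test on the differences, two-sided).
t = d̄/(s_d/√n) = -40.7/(99.7/√36) = -2.45
df = n − 1 = 35
Two-sided p-value ≈ 0.019
Since p ≈ 0.019 < α = 0.1, reject H0; the evidence is statistically significant.

t = -2.45; reject H0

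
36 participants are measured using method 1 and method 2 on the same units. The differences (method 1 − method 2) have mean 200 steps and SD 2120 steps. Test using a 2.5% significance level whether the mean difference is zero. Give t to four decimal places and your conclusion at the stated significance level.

H0: μ_d = 0; H1: μ_d ≠ 0 (paired t-test on the differences, two-sided).
t = d̄/(s_d/√n) = 200/(2120/√36) = 0.5660
df = n − 1 = 35
Two-sided p-value ≈ 0.575
Since p ≈ 0.575 > α = 0.025, fail to reject H0; the data do not provide sufficient evidence against H0.

t = 0.5660; fail to reject H0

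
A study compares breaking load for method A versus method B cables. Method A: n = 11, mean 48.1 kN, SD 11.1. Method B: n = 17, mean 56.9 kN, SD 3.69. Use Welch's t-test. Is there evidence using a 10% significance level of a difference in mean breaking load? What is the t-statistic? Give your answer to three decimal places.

-2.540

Let group 1 = method A, group 2 = method B. H0: μ_1 = μ_2; H1: μ_1 ≠ μ_2 (Welch's two-sample t-test, two-sided).
t = (x̄_1 − x̄_2)/√(s_1²/n_1 + s_2²/n_2) = (48.1 − 56.9)/√(11.1²/11 + 3.69²/17) = -2.540
Welch–Satterthwaite df ≈ 11.44
Two-sided p-value ≈ 0.027
Since p ≈ 0.027 < α = 0.1, reject H0; the data support H1.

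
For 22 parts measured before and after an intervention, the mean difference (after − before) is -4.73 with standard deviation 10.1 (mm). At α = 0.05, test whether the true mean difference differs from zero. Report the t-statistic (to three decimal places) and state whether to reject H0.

H0: μ_d = 0; H1: μ_d ≠ 0 (paired t-test on the differences, two-sided).
t = d̄/(s_d/√n) = -4.73/(10.1/√22) = -2.197
df = n − 1 = 21
Two-sided p-value ≈ 0.039
Since p ≈ 0.039 < α = 0.05, reject H0; the data support H1.

t = -2.197; reject H0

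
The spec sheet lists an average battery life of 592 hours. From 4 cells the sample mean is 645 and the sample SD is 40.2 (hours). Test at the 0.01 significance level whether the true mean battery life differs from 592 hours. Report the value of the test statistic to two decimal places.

H0: μ = 592; H1: μ ≠ 592 (one-sample t-test, two-sided).
t = (x̄ − μ₀)/(s/√n) = (645 − 592)/(40.2/√4) = 2.64
df = n − 1 = 3
Two-sided p-value ≈ 0.078
Since p ≈ 0.078 > α = 0.01, fail to reject H0; the evidence is not statistically significant.

2.64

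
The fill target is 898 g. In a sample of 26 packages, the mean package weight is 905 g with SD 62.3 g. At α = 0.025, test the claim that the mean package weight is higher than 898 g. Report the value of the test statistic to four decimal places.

H0: μ = 898; H1: μ > 898 (one-sample t-test, right-tailed).
t = (x̄ − μ₀)/(s/√n) = (905 − 898)/(62.3/√26) = 0.5729
df = n − 1 = 25
p-value = P(T ≥ 0.5729) ≈ 0.286
Since p ≈ 0.286 > α = 0.025, fail to reject H0; the data do not provide sufficient evidence against H0.

0.5729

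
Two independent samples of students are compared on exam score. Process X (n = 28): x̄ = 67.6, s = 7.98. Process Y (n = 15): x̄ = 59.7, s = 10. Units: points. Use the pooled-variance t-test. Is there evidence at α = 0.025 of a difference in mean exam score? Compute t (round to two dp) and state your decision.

t = 2.83; reject H0

Let group 1 = process X, group 2 = process Y. H0: μ_1 = μ_2; H1: μ_1 ≠ μ_2 (two-sample pooled-variance t-test, two-sided).
s_p² = [(28−1)·7.98² + (15−1)·10²]/(28+15−2) = 76.0822
t = (67.6 − 59.7)/√[76.0822·(1/28 + 1/15)] = 2.83
df = n₁ + n₂ − 2 = 41
Two-sided p-value ≈ 0.0072
Since p ≈ 0.0072 < α = 0.025, reject H0; the data support H1.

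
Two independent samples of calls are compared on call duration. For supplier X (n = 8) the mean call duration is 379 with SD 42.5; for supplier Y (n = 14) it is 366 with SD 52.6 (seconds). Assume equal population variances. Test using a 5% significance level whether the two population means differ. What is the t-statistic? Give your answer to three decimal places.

Let group 1 = supplier X, group 2 = supplier Y. H0: μ_1 = μ_2; H1: μ_1 ≠ μ_2 (two-sample pooled-variance t-test, two-sided).
s_p² = [(8−1)·42.5² + (14−1)·52.6²]/(8+14−2) = 2430.58
t = (379 − 366)/√[2430.58·(1/8 + 1/14)] = 0.595
df = n₁ + n₂ − 2 = 20
Two-sided p-value ≈ 0.5585
Since p ≈ 0.5585 > α = 0.05, fail to reject H0; the data do not provide sufficient evidence against H0.

0.595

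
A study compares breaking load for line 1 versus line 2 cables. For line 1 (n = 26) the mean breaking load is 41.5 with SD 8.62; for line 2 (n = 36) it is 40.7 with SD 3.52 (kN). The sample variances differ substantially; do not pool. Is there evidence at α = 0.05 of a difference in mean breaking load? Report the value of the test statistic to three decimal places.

0.447

Let group 1 = line 1, group 2 = line 2. H0: μ_1 = μ_2; H1: μ_1 ≠ μ_2 (Welch's two-sample t-test, two-sided).
t = (x̄_1 − x̄_2)/√(s_1²/n_1 + s_2²/n_2) = (41.5 − 40.7)/√(8.62²/26 + 3.52²/36) = 0.447
Welch–Satterthwaite df ≈ 31.06
Two-sided p-value ≈ 0.6579
Since p ≈ 0.6579 > α = 0.05, fail to reject H0; the evidence is not statistically significant.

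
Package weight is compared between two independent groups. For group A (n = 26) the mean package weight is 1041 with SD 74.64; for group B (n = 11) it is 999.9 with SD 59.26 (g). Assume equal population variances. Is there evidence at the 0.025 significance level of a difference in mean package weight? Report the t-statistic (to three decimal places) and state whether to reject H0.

t = 1.619; fail to reject H0

Let group 1 = group A, group 2 = group B. H0: μ_1 = μ_2; H1: μ_1 ≠ μ_2 (two-sample pooled-variance t-test, two-sided).
s_p² = [(26−1)·74.64² + (11−1)·59.26²]/(26+11−2) = 4982.73
t = (1041 − 999.9)/√[4982.73·(1/26 + 1/11)] = 1.619
df = n₁ + n₂ − 2 = 35
Two-sided p-value ≈ 0.114
Since p ≈ 0.114 > α = 0.025, fail to reject H0; the evidence is not statistically significant.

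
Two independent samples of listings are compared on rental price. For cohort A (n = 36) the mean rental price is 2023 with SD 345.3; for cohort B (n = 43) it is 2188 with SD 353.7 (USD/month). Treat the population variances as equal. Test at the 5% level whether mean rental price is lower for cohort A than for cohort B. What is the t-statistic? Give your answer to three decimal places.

Let group 1 = cohort A, group 2 = cohort B. H0: μ_1 = μ_2; H1: μ_1 < μ_2 (two-sample pooled-variance t-test, left-tailed).
s_p² = [(36−1)·345.3² + (43−1)·353.7²]/(36+43−2) = 122435
t = (2023 − 2188)/√[122435·(1/36 + 1/43)] = -2.087
df = n₁ + n₂ − 2 = 77
p-value = P(T ≤ -2.087) ≈ 0.020
Since p ≈ 0.020 < α = 0.05, reject H0; the data support H1.

-2.087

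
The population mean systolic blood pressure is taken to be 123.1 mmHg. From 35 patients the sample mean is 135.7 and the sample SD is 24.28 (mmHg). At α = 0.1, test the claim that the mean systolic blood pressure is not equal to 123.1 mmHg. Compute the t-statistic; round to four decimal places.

H0: μ = 123.1; H1: μ ≠ 123.1 (one-sample t-test, two-sided).
t = (x̄ − μ₀)/(s/√n) = (135.7 − 123.1)/(24.28/√35) = 3.0701
df = n − 1 = 34
Two-sided p-value ≈ 0.004
Since p ≈ 0.004 < α = 0.1, reject H0; the data support H1.

3.0701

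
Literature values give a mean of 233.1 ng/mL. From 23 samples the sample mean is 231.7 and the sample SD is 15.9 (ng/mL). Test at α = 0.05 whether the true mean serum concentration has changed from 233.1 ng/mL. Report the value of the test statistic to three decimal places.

-0.422

H0: μ = 233.1; H1: μ ≠ 233.1 (one-sample t-test, two-sided).
t = (x̄ − μ₀)/(s/√n) = (231.7 − 233.1)/(15.9/√23) = -0.422
df = n − 1 = 22
Two-sided p-value ≈ 0.677
Since p ≈ 0.677 > α = 0.05, fail to reject H0; the evidence is not statistically significant.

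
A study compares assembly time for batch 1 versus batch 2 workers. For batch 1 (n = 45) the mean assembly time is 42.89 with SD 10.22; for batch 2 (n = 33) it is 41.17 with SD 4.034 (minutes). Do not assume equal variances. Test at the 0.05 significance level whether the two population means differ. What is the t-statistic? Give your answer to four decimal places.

Let group 1 = batch 1, group 2 = batch 2. H0: μ_1 = μ_2; H1: μ_1 ≠ μ_2 (Welch's two-sample t-test, two-sided).
t = (x̄_1 − x̄_2)/√(s_1²/n_1 + s_2²/n_2) = (42.89 − 41.17)/√(10.22²/45 + 4.034²/33) = 1.0253
Welch–Satterthwaite df ≈ 60.90
Two-sided p-value ≈ 0.3093
Since p ≈ 0.3093 > α = 0.05, fail to reject H0; the evidence is not statistically significant.

1.0253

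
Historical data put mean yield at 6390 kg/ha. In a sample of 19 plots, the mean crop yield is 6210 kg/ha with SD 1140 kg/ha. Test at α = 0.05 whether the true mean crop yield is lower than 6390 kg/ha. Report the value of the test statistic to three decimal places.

-0.688

H0: μ = 6390; H1: μ < 6390 (one-sample t-test, left-tailed).
t = (x̄ − μ₀)/(s/√n) = (6210 − 6390)/(1140/√19) = -0.688
df = n − 1 = 18
p-value = P(T ≤ -0.688) ≈ 0.2500
Since p ≈ 0.2500 > α = 0.05, fail to reject H0; the data do not provide sufficient evidence against H0.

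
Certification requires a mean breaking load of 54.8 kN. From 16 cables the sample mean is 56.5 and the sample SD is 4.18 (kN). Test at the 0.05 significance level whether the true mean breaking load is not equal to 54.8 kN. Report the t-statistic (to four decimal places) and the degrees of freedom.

H0: μ = 54.8; H1: μ ≠ 54.8 (one-sample t-test, two-sided).
t = (x̄ − μ₀)/(s/√n) = (56.5 − 54.8)/(4.18/√16) = 1.6268
df = n − 1 = 15
Two-sided p-value ≈ 0.125
Since p ≈ 0.125 > α = 0.05, fail to reject H0; the data do not provide sufficient evidence against H0.

t = 1.6268, df = 15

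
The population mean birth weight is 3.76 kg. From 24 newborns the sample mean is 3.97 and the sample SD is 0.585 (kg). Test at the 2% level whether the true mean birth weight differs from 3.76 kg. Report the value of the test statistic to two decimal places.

H0: μ = 3.76; H1: μ ≠ 3.76 (one-sample t-test, two-sided).
t = (x̄ − μ₀)/(s/√n) = (3.97 − 3.76)/(0.585/√24) = 1.76
df = n − 1 = 23
Two-sided p-value ≈ 0.0919
Since p ≈ 0.0919 > α = 0.02, fail to reject H0; the data do not provide sufficient evidence against H0.

1.76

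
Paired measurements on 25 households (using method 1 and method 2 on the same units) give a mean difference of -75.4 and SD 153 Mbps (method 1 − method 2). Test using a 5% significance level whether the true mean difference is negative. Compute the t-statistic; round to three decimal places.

-2.464

H0: μ_d = 0; H1: μ_d < 0 (paired t-test on the differences, left-tailed).
t = d̄/(s_d/√n) = -75.4/(153/√25) = -2.464
df = n − 1 = 24
p-value = P(T ≤ -2.464) ≈ 0.011
Since p ≈ 0.011 < α = 0.05, reject H0; the data support H1.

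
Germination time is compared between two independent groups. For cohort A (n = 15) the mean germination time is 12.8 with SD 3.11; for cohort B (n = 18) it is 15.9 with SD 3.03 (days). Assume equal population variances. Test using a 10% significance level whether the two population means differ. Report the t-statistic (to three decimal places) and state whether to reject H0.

Let group 1 = cohort A, group 2 = cohort B. H0: μ_1 = μ_2; H1: μ_1 ≠ μ_2 (two-sample pooled-variance t-test, two-sided).
s_p² = [(15−1)·3.11² + (18−1)·3.03²]/(15+18−2) = 9.40273
t = (12.8 − 15.9)/√[9.40273·(1/15 + 1/18)] = -2.892
df = n₁ + n₂ − 2 = 31
Two-sided p-value ≈ 0.0069
Since p ≈ 0.0069 < α = 0.1, reject H0; the evidence is statistically significant.

t = -2.892; reject H0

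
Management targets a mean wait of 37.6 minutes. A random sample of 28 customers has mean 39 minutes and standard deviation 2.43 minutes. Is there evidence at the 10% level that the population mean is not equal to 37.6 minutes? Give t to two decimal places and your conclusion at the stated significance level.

H0: μ = 37.6; H1: μ ≠ 37.6 (one-sample t-test, two-sided).
t = (x̄ − μ₀)/(s/√n) = (39 − 37.6)/(2.43/√28) = 3.05
df = n − 1 = 27
Two-sided p-value ≈ 0.005
Since p ≈ 0.005 < α = 0.1, reject H0; the evidence is statistically significant.

t = 3.05; reject H0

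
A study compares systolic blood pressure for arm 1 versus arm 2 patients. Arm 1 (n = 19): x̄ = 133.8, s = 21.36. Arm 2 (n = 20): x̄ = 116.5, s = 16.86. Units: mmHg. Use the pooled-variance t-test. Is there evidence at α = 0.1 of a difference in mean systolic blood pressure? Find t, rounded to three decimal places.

Let group 1 = arm 1, group 2 = arm 2. H0: μ_1 = μ_2; H1: μ_1 ≠ μ_2 (two-sample pooled-variance t-test, two-sided).
s_p² = [(19−1)·21.36² + (20−1)·16.86²]/(19+20−2) = 367.93
t = (133.8 − 116.5)/√[367.93·(1/19 + 1/20)] = 2.815
df = n₁ + n₂ − 2 = 37
Two-sided p-value ≈ 0.0078
Since p ≈ 0.0078 < α = 0.1, reject H0; the data support H1.

2.815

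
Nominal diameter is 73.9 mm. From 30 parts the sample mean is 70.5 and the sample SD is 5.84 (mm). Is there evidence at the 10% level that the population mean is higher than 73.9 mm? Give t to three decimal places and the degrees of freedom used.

t = -3.189, df = 29

H0: μ = 73.9; H1: μ > 73.9 (one-sample t-test, right-tailed).
t = (x̄ − μ₀)/(s/√n) = (70.5 − 73.9)/(5.84/√30) = -3.189
df = n − 1 = 29
p-value = P(T ≥ -3.189) ≈ 0.998
Since p ≈ 0.998 > α = 0.1, fail to reject H0; the evidence is not statistically significant.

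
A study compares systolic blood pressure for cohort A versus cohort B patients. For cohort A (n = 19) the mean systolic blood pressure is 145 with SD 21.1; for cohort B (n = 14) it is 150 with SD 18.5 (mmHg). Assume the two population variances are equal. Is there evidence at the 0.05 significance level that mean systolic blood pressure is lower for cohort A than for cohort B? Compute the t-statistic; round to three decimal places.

-0.708

Let group 1 = cohort A, group 2 = cohort B. H0: μ_1 = μ_2; H1: μ_1 < μ_2 (two-sample pooled-variance t-test, left-tailed).
s_p² = [(19−1)·21.1² + (14−1)·18.5²]/(19+14−2) = 402.033
t = (145 − 150)/√[402.033·(1/19 + 1/14)] = -0.708
df = n₁ + n₂ − 2 = 31
p-value = P(T ≤ -0.708) ≈ 0.242
Since p ≈ 0.242 > α = 0.05, fail to reject H0; the data do not provide sufficient evidence against H0.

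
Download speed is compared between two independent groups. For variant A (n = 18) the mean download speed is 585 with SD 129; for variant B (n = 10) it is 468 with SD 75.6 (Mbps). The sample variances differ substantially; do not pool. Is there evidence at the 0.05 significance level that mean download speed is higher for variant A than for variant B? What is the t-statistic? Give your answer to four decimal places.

3.0249

Let group 1 = variant A, group 2 = variant B. H0: μ_1 = μ_2; H1: μ_1 > μ_2 (Welch's two-sample t-test, right-tailed).
t = (x̄_1 − x̄_2)/√(s_1²/n_1 + s_2²/n_2) = (585 − 468)/√(129²/18 + 75.6²/10) = 3.0249
Welch–Satterthwaite df ≈ 25.85
p-value = P(T ≥ 3.0249) ≈ 0.0028
Since p ≈ 0.0028 < α = 0.05, reject H0; the evidence is statistically significant.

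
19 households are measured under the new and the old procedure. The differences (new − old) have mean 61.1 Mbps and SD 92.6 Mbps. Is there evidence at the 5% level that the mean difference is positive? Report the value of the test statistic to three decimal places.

H0: μ_d = 0; H1: μ_d > 0 (paired t-test on the differences, right-tailed).
t = d̄/(s_d/√n) = 61.1/(92.6/√19) = 2.876
df = n − 1 = 18
p-value = P(T ≥ 2.876) ≈ 0.005
Since p ≈ 0.005 < α = 0.05, reject H0; the evidence is statistically significant.

2.876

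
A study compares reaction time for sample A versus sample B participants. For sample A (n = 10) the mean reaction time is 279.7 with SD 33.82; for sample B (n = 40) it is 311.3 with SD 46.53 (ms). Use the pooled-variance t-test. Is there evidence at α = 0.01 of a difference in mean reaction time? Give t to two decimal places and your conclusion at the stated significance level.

Let group 1 = sample A, group 2 = sample B. H0: μ_1 = μ_2; H1: μ_1 ≠ μ_2 (two-sample pooled-variance t-test, two-sided).
s_p² = [(10−1)·33.82² + (40−1)·46.53²]/(10+40−2) = 1973.56
t = (279.7 − 311.3)/√[1973.56·(1/10 + 1/40)] = -2.01
df = n₁ + n₂ − 2 = 48
Two-sided p-value ≈ 0.0499
Since p ≈ 0.0499 > α = 0.01, fail to reject H0; the data do not provide sufficient evidence against H0.

t = -2.01; fail to reject H0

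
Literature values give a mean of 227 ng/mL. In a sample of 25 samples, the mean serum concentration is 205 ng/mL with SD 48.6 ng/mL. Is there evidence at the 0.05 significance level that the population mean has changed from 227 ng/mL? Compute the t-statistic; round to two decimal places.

-2.26

H0: μ = 227; H1: μ ≠ 227 (one-sample t-test, two-sided).
t = (x̄ − μ₀)/(s/√n) = (205 − 227)/(48.6/√25) = -2.26
df = n − 1 = 24
Two-sided p-value ≈ 0.033
Since p ≈ 0.033 < α = 0.05, reject H0; the data support H1.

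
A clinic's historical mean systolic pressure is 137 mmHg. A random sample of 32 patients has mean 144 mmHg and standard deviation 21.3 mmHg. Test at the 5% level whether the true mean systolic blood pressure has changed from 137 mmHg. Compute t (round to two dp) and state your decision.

t = 1.86; fail to reject H0

H0: μ = 137; H1: μ ≠ 137 (one-sample t-test, two-sided).
t = (x̄ − μ₀)/(s/√n) = (144 − 137)/(21.3/√32) = 1.86
df = n − 1 = 31
Two-sided p-value ≈ 0.073
Since p ≈ 0.073 > α = 0.05, fail to reject H0; the evidence is not statistically significant.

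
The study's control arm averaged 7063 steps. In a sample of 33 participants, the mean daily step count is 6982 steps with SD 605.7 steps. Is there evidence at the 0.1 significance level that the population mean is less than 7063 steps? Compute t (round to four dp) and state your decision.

H0: μ = 7063; H1: μ < 7063 (one-sample t-test, left-tailed).
t = (x̄ − μ₀)/(s/√n) = (6982 − 7063)/(605.7/√33) = -0.7682
df = n − 1 = 32
p-value = P(T ≤ -0.7682) ≈ 0.224
Since p ≈ 0.224 > α = 0.1, fail to reject H0; the evidence is not statistically significant.

t = -0.7682; fail to reject H0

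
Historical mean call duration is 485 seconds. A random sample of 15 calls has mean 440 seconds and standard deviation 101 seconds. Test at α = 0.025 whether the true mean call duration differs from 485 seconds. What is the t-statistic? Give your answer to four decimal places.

H0: μ = 485; H1: μ ≠ 485 (one-sample t-test, two-sided).
t = (x̄ − μ₀)/(s/√n) = (440 − 485)/(101/√15) = -1.7256
df = n − 1 = 14
Two-sided p-value ≈ 0.1064
Since p ≈ 0.1064 > α = 0.025, fail to reject H0; the data do not provide sufficient evidence against H0.

-1.7256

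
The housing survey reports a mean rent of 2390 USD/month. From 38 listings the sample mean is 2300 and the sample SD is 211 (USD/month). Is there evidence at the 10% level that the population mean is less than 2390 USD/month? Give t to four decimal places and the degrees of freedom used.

H0: μ = 2390; H1: μ < 2390 (one-sample t-test, left-tailed).
t = (x̄ − μ₀)/(s/√n) = (2300 − 2390)/(211/√38) = -2.6294
df = n − 1 = 37
p-value = P(T ≤ -2.6294) ≈ 0.006
Since p ≈ 0.006 < α = 0.1, reject H0; the data support H1.

t = -2.6294, df = 37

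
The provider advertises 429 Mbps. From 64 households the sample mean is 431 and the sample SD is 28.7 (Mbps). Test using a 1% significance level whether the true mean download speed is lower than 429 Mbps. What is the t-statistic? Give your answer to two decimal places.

0.56

H0: μ = 429; H1: μ < 429 (one-sample t-test, left-tailed).
t = (x̄ − μ₀)/(s/√n) = (431 − 429)/(28.7/√64) = 0.56
df = n − 1 = 63
p-value = P(T ≤ 0.56) ≈ 0.7104
Since p ≈ 0.7104 > α = 0.01, fail to reject H0; the evidence is not statistically significant.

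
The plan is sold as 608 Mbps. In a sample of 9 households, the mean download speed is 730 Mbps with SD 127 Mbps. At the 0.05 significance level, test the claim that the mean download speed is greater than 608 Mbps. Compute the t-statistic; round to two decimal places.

H0: μ = 608; H1: μ > 608 (one-sample t-test, right-tailed).
t = (x̄ − μ₀)/(s/√n) = (730 − 608)/(127/√9) = 2.88
df = n − 1 = 8
p-value = P(T ≥ 2.88) ≈ 0.010
Since p ≈ 0.010 < α = 0.05, reject H0; the data support H1.

2.88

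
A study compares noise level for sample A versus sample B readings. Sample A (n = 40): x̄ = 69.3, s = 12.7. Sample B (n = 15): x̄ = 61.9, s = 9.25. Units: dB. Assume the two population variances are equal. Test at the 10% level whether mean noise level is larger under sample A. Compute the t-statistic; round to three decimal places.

2.056

Let group 1 = sample A, group 2 = sample B. H0: μ_1 = μ_2; H1: μ_1 > μ_2 (two-sample pooled-variance t-test, right-tailed).
s_p² = [(40−1)·12.7² + (15−1)·9.25²]/(40+15−2) = 141.287
t = (69.3 − 61.9)/√[141.287·(1/40 + 1/15)] = 2.056
df = n₁ + n₂ − 2 = 53
p-value = P(T ≥ 2.056) ≈ 0.0223
Since p ≈ 0.0223 < α = 0.1, reject H0; the data support H1.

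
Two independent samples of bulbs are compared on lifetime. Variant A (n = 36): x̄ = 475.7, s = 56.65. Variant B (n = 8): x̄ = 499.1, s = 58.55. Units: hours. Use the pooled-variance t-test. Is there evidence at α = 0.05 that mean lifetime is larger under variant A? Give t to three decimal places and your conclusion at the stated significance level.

t = -1.051; fail to reject H0

Let group 1 = variant A, group 2 = variant B. H0: μ_1 = μ_2; H1: μ_1 > μ_2 (two-sample pooled-variance t-test, right-tailed).
s_p² = [(36−1)·56.65² + (8−1)·58.55²]/(36+8−2) = 3245.7
t = (475.7 − 499.1)/√[3245.7·(1/36 + 1/8)] = -1.051
df = n₁ + n₂ − 2 = 42
p-value = P(T ≥ -1.051) ≈ 0.8503
Since p ≈ 0.8503 > α = 0.05, fail to reject H0; the evidence is not statistically significant.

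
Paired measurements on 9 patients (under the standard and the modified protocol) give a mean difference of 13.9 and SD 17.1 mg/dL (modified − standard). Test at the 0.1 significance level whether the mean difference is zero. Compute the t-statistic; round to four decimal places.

H0: μ_d = 0; H1: μ_d ≠ 0 (paired t-test on the differences, two-sided).
t = d̄/(s_d/√n) = 13.9/(17.1/√9) = 2.4386
df = n − 1 = 8
Two-sided p-value ≈ 0.041
Since p ≈ 0.041 < α = 0.1, reject H0; the evidence is statistically significant.

2.4386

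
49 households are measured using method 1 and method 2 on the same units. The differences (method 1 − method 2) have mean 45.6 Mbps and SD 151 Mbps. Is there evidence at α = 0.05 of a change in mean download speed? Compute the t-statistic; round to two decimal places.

2.11

H0: μ_d = 0; H1: μ_d ≠ 0 (paired t-test on the differences, two-sided).
t = d̄/(s_d/√n) = 45.6/(151/√49) = 2.11
df = n − 1 = 48
Two-sided p-value ≈ 0.040
Since p ≈ 0.040 < α = 0.05, reject H0; the evidence is statistically significant.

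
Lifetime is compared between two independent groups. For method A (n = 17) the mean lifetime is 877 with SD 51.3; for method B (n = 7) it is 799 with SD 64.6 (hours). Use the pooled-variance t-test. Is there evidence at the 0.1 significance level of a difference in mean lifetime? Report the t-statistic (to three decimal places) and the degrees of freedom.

t = 3.144, df = 22

Let group 1 = method A, group 2 = method B. H0: μ_1 = μ_2; H1: μ_1 ≠ μ_2 (two-sample pooled-variance t-test, two-sided).
s_p² = [(17−1)·51.3² + (7−1)·64.6²]/(17+7−2) = 3052.09
t = (877 − 799)/√[3052.09·(1/17 + 1/7)] = 3.144
df = n₁ + n₂ − 2 = 22
Two-sided p-value ≈ 0.005
Since p ≈ 0.005 < α = 0.1, reject H0; the data support H1.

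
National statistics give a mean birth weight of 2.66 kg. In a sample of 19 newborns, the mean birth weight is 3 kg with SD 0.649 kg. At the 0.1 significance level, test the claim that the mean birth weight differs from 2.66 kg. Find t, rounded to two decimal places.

2.28

H0: μ = 2.66; H1: μ ≠ 2.66 (one-sample t-test, two-sided).
t = (x̄ − μ₀)/(s/√n) = (3 − 2.66)/(0.649/√19) = 2.28
df = n − 1 = 18
Two-sided p-value ≈ 0.0348
Since p ≈ 0.0348 < α = 0.1, reject H0; the data support H1.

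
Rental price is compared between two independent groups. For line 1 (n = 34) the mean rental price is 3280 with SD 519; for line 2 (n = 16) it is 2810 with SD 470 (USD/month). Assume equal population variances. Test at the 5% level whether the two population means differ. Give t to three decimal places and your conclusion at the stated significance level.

t = 3.075; reject H0

Let group 1 = line 1, group 2 = line 2. H0: μ_1 = μ_2; H1: μ_1 ≠ μ_2 (two-sample pooled-variance t-test, two-sided).
s_p² = [(34−1)·519² + (16−1)·470²]/(34+16−2) = 254217
t = (3280 − 2810)/√[254217·(1/34 + 1/16)] = 3.075
df = n₁ + n₂ − 2 = 48
Two-sided p-value ≈ 0.0035
Since p ≈ 0.0035 < α = 0.05, reject H0; the evidence is statistically significant.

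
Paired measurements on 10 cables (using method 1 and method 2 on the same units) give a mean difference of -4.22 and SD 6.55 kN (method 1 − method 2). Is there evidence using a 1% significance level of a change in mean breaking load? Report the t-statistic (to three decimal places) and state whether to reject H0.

H0: μ_d = 0; H1: μ_d ≠ 0 (paired t-test on the differences, two-sided).
t = d̄/(s_d/√n) = -4.22/(6.55/√10) = -2.037
df = n − 1 = 9
Two-sided p-value ≈ 0.072
Since p ≈ 0.072 > α = 0.01, fail to reject H0; the data do not provide sufficient evidence against H0.

t = -2.037; fail to reject H0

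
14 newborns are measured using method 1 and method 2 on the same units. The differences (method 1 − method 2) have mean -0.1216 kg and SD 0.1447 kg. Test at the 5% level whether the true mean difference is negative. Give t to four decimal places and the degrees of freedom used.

H0: μ_d = 0; H1: μ_d < 0 (paired t-test on the differences, left-tailed).
t = d̄/(s_d/√n) = -0.1216/(0.1447/√14) = -3.1443
df = n − 1 = 13
p-value = P(T ≤ -3.1443) ≈ 0.004
Since p ≈ 0.004 < α = 0.05, reject H0; the evidence is statistically significant.

t = -3.1443, df = 13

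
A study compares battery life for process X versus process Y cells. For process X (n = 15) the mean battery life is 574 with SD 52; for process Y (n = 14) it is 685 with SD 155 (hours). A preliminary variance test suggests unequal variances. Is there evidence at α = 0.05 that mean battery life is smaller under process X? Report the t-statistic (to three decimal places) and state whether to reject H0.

t = -2.549; reject H0

Let group 1 = process X, group 2 = process Y. H0: μ_1 = μ_2; H1: μ_1 < μ_2 (Welch's two-sample t-test, left-tailed).
t = (x̄_1 − x̄_2)/√(s_1²/n_1 + s_2²/n_2) = (574 − 685)/√(52²/15 + 155²/14) = -2.549
Welch–Satterthwaite df ≈ 15.71
p-value = P(T ≤ -2.549) ≈ 0.0108
Since p ≈ 0.0108 < α = 0.05, reject H0; the evidence is statistically significant.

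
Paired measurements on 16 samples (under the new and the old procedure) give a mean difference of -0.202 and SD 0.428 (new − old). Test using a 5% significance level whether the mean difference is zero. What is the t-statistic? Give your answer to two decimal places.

-1.89

H0: μ_d = 0; H1: μ_d ≠ 0 (paired t-test on the differences, two-sided).
t = d̄/(s_d/√n) = -0.202/(0.428/√16) = -1.89
df = n − 1 = 15
Two-sided p-value ≈ 0.0785
Since p ≈ 0.0785 > α = 0.05, fail to reject H0; the data do not provide sufficient evidence against H0.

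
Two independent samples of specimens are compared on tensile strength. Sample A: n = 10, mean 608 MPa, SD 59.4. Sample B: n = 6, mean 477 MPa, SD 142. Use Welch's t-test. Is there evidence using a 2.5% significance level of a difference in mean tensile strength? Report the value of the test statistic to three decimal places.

Let group 1 = sample A, group 2 = sample B. H0: μ_1 = μ_2; H1: μ_1 ≠ μ_2 (Welch's two-sample t-test, two-sided).
t = (x̄_1 − x̄_2)/√(s_1²/n_1 + s_2²/n_2) = (608 − 477)/√(59.4²/10 + 142²/6) = 2.150
Welch–Satterthwaite df ≈ 6.07
Two-sided p-value ≈ 0.0746
Since p ≈ 0.0746 > α = 0.025, fail to reject H0; the data do not provide sufficient evidence against H0.

2.150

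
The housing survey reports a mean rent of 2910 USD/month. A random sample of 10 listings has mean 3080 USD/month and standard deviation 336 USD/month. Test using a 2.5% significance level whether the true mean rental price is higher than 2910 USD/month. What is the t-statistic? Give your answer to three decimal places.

H0: μ = 2910; H1: μ > 2910 (one-sample t-test, right-tailed).
t = (x̄ − μ₀)/(s/√n) = (3080 − 2910)/(336/√10) = 1.600
df = n − 1 = 9
p-value = P(T ≥ 1.600) ≈ 0.072
Since p ≈ 0.072 > α = 0.025, fail to reject H0; the evidence is not statistically significant.

1.600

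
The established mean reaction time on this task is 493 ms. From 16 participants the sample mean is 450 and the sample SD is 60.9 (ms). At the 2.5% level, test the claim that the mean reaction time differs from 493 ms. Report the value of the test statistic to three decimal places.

H0: μ = 493; H1: μ ≠ 493 (one-sample t-test, two-sided).
t = (x̄ − μ₀)/(s/√n) = (450 − 493)/(60.9/√16) = -2.824
df = n − 1 = 15
Two-sided p-value ≈ 0.013
Since p ≈ 0.013 < α = 0.025, reject H0; the data support H1.

-2.824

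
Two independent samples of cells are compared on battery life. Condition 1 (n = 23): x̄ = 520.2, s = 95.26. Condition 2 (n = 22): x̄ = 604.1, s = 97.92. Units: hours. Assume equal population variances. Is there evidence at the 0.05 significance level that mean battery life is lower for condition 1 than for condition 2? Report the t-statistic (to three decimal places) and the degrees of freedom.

t = -2.913, df = 43

Let group 1 = condition 1, group 2 = condition 2. H0: μ_1 = μ_2; H1: μ_1 < μ_2 (two-sample pooled-variance t-test, left-tailed).
s_p² = [(23−1)·95.26² + (22−1)·97.92²]/(23+22−2) = 9325.42
t = (520.2 − 604.1)/√[9325.42·(1/23 + 1/22)] = -2.913
df = n₁ + n₂ − 2 = 43
p-value = P(T ≤ -2.913) ≈ 0.0028
Since p ≈ 0.0028 < α = 0.05, reject H0; the data support H1.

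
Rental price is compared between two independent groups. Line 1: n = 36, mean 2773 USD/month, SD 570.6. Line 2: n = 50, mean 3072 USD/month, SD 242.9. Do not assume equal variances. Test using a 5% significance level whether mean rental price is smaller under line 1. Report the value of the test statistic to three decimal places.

Let group 1 = line 1, group 2 = line 2. H0: μ_1 = μ_2; H1: μ_1 < μ_2 (Welch's two-sample t-test, left-tailed).
t = (x̄_1 − x̄_2)/√(s_1²/n_1 + s_2²/n_2) = (2773 − 3072)/√(570.6²/36 + 242.9²/50) = -2.957
Welch–Satterthwaite df ≈ 44.19
p-value = P(T ≤ -2.957) ≈ 0.002
Since p ≈ 0.002 < α = 0.05, reject H0; the evidence is statistically significant.

-2.957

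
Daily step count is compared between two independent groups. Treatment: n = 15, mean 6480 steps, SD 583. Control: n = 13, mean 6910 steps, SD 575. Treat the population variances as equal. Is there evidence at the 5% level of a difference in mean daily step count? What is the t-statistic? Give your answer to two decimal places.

-1.96

Let group 1 = treatment, group 2 = control. H0: μ_1 = μ_2; H1: μ_1 ≠ μ_2 (two-sample pooled-variance t-test, two-sided).
s_p² = [(15−1)·583² + (13−1)·575²]/(15+13−2) = 335613
t = (6480 − 6910)/√[335613·(1/15 + 1/13)] = -1.96
df = n₁ + n₂ − 2 = 26
Two-sided p-value ≈ 0.061
Since p ≈ 0.061 > α = 0.05, fail to reject H0; the evidence is not statistically significant.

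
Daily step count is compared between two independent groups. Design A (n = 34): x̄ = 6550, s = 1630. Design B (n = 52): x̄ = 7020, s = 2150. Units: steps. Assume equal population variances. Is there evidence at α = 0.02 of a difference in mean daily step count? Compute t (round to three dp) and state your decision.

t = -1.086; fail to reject H0

Let group 1 = design A, group 2 = design B. H0: μ_1 = μ_2; H1: μ_1 ≠ μ_2 (two-sample pooled-variance t-test, two-sided).
s_p² = [(34−1)·1630² + (52−1)·2150²]/(34+52−2) = 3850300
t = (6550 − 7020)/√[3850300·(1/34 + 1/52)] = -1.086
df = n₁ + n₂ − 2 = 84
Two-sided p-value ≈ 0.281
Since p ≈ 0.281 > α = 0.02, fail to reject H0; the data do not provide sufficient evidence against H0.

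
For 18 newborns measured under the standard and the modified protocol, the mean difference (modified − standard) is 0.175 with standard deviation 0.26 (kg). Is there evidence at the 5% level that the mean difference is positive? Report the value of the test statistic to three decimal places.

2.856

H0: μ_d = 0; H1: μ_d > 0 (paired t-test on the differences, right-tailed).
t = d̄/(s_d/√n) = 0.175/(0.26/√18) = 2.856
df = n − 1 = 17
p-value = P(T ≥ 2.856) ≈ 0.005
Since p ≈ 0.005 < α = 0.05, reject H0; the evidence is statistically significant.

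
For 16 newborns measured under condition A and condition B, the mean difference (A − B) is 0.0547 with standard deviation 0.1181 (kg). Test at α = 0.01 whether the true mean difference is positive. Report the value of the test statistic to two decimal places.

H0: μ_d = 0; H1: μ_d > 0 (paired t-test on the differences, right-tailed).
t = d̄/(s_d/√n) = 0.0547/(0.1181/√16) = 1.85
df = n − 1 = 15
p-value = P(T ≥ 1.85) ≈ 0.042
Since p ≈ 0.042 > α = 0.01, fail to reject H0; the evidence is not statistically significant.

1.85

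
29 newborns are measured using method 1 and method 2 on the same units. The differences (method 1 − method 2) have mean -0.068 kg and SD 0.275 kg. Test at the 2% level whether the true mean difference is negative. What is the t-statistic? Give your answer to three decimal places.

-1.332

H0: μ_d = 0; H1: μ_d < 0 (paired t-test on the differences, left-tailed).
t = d̄/(s_d/√n) = -0.068/(0.275/√29) = -1.332
df = n − 1 = 28
p-value = P(T ≤ -1.332) ≈ 0.097
Since p ≈ 0.097 > α = 0.02, fail to reject H0; the evidence is not statistically significant.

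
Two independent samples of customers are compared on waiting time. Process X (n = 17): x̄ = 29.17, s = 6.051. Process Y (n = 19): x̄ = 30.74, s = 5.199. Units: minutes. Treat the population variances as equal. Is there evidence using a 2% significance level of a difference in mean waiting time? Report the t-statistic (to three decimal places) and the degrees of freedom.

Let group 1 = process X, group 2 = process Y. H0: μ_1 = μ_2; H1: μ_1 ≠ μ_2 (two-sample pooled-variance t-test, two-sided).
s_p² = [(17−1)·6.051² + (19−1)·5.199²]/(17+19−2) = 31.5402
t = (29.17 − 30.74)/√[31.5402·(1/17 + 1/19)] = -0.837
df = n₁ + n₂ − 2 = 34
Two-sided p-value ≈ 0.4082
Since p ≈ 0.4082 > α = 0.02, fail to reject H0; the data do not provide sufficient evidence against H0.

t = -0.837, df = 34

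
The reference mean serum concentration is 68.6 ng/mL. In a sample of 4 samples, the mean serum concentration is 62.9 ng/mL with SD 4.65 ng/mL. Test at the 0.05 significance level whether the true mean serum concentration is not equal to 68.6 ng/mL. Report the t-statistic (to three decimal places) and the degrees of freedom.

H0: μ = 68.6; H1: μ ≠ 68.6 (one-sample t-test, two-sided).
t = (x̄ − μ₀)/(s/√n) = (62.9 − 68.6)/(4.65/√4) = -2.452
df = n − 1 = 3
Two-sided p-value ≈ 0.0915
Since p ≈ 0.0915 > α = 0.05, fail to reject H0; the evidence is not statistically significant.

t = -2.452, df = 3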